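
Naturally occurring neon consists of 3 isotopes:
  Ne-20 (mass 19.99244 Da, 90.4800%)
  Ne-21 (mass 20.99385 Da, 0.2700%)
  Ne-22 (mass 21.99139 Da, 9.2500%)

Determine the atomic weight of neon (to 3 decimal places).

Average mass = Σ (abundance × isotope mass) = 0.904800 × 19.99244 + 0.002700 × 20.99385 + 0.092500 × 21.99139
= 18.089160 + 0.056683 + 2.034204 = 20.180047 Da

20.180 Da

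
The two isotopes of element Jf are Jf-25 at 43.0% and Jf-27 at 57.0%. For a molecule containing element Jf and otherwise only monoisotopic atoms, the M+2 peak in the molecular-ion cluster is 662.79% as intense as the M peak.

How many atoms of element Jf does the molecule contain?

5

The M+2/M ratio from n Jf atoms is n · q/p = n · 0.570/0.430.
n = 6.6279 × 0.430/0.570 = 5.00 ≈ 5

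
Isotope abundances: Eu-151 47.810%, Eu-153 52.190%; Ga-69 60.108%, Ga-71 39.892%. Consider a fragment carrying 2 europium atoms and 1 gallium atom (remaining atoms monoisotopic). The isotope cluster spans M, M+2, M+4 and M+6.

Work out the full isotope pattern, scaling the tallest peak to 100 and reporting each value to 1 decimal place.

Europium pattern (n=2): 0.22857961 : 0.49904078 : 0.27237961
Gallium pattern (n=1): 0.60108 : 0.39892
Convolve the two distributions (both contribute in 2-u steps):
  M: 0.22857961×0.60108 = 0.137395
  M+2: 0.22857961×0.39892 + 0.49904078×0.60108 = 0.391148
  M+4: 0.49904078×0.39892 + 0.27237961×0.60108 = 0.362799
  M+6: 0.27237961×0.39892 = 0.108658
Scale to base peak (0.391148) = 100: 35.1 : 100.0 : 92.8 : 27.8

35.1 : 100.0 : 92.8 : 27.8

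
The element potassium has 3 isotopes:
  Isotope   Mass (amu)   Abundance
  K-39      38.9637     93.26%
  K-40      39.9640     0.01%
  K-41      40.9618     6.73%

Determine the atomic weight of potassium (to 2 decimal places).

Average mass = Σ (abundance × isotope mass) = 0.9326 × 38.9637 + 0.0001 × 39.9640 + 0.0673 × 40.9618
= 36.33755 + 0.00400 + 2.75673 = 39.09828 amu

39.10 amu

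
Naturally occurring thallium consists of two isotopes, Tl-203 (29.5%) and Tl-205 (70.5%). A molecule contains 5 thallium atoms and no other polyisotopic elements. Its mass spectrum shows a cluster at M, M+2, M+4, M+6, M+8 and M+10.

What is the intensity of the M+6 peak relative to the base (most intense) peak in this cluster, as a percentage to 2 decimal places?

83.69%

(0.295 + 0.705)^5 gives M 0.0022, M+2 0.0267, M+4 0.1276, M+6 0.3049, M+8 0.3644, M+10 0.1742; the largest is M+8.
P(M+8) = C(5,4) × 0.295^1 × 0.705^4 = 5 × 0.2950 × 0.24703385 = 0.364375 (base)
P(M+6) = C(5,3) × 0.295^2 × 0.705^3 = 10 × 0.087025 × 0.35040263 = 0.304938
Relative intensity = 0.304938 / 0.364375 × 100 = 83.69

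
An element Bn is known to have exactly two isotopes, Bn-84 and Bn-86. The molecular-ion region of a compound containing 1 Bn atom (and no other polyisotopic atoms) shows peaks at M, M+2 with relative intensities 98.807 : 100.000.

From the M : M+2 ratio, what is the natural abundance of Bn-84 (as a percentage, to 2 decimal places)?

49.70%

Let p = fractional abundance of Bn-84. I(M+2)/I(M) = [C(1,1)·p^0·(1−p)] / p^1 = 1·(1−p)/p = 100.000/98.807 = 1.0121
(1−p)/p = 1.0121/1 = 1.0121  ⇒  p = 1/(1 + 1.0121) = 0.4970
Bn-84: 49.70%, Bn-86: 50.30%.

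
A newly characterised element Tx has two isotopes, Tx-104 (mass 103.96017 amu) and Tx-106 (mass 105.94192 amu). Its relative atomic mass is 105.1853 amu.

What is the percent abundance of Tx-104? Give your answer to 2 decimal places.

Writing the weighted mean with unknown fraction x of Tx-104:
103.96017·x + 105.94192·(1 − x) = 105.1853
(103.96017 − 105.94192)·x = 105.1853 − 105.94192
x = -0.75662 / -1.98175 = 0.38179 → 38.18% Tx-104, 61.82% Tx-106.

38.18%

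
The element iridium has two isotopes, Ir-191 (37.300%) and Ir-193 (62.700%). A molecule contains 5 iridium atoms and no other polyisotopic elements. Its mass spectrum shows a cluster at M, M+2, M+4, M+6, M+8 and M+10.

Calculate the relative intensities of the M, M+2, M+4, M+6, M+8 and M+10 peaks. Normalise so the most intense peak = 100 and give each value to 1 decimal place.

Each Ir atom is independently Ir-191 (p = 0.37300) or Ir-193 (q = 0.62700); the cluster is the binomial expansion (p + q)^5.
P(M) = 0.37300^5 = 0.007220
P(M+2) = 5 × 0.37300^4 × 0.62700^1 = 0.060684
P(M+4) = 10 × 0.37300^3 × 0.62700^2 = 0.204015
P(M+6) = 10 × 0.37300^2 × 0.62700^3 = 0.342942
P(M+8) = 5 × 0.37300^1 × 0.62700^4 = 0.288237
P(M+10) = 0.62700^5 = 0.096903
The M+6 peak is largest (0.342942); scaling to 100 gives 2.1 : 17.7 : 59.5 : 100.0 : 84.0 : 28.3.

2.1 : 17.7 : 59.5 : 100.0 : 84.0 : 28.3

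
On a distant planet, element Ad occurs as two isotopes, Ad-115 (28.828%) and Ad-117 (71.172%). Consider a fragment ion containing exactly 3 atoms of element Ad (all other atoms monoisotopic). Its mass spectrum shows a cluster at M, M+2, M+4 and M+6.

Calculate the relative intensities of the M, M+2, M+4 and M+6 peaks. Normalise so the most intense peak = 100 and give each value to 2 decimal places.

Expanding (0.28828 + 0.71172)^3:
P(M) = 0.28828^3 = 0.023958
P(M+2) = 3 × 0.28828^2 × 0.71172^1 = 0.177443
P(M+4) = 3 × 0.28828^1 × 0.71172^2 = 0.438081
P(M+6) = 0.71172^3 = 0.360518
The M+4 peak is largest (0.438081); scaling to 100 gives 5.47 : 40.50 : 100.00 : 82.29.

5.47 : 40.50 : 100.00 : 82.29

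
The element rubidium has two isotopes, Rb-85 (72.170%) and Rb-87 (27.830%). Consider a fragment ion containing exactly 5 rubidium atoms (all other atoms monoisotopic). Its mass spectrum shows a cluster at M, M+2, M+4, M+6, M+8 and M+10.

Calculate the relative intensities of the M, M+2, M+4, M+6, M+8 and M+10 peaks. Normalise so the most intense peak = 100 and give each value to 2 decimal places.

Expanding (0.72170 + 0.27830)^5:
P(M) = 0.72170^5 = 0.195787
P(M+2) = 5 × 0.72170^4 × 0.27830^1 = 0.377494
P(M+4) = 10 × 0.72170^3 × 0.27830^2 = 0.291136
P(M+6) = 10 × 0.72170^2 × 0.27830^3 = 0.112267
P(M+8) = 5 × 0.72170^1 × 0.27830^4 = 0.021646
P(M+10) = 0.27830^5 = 0.001669
The M+2 peak is largest (0.377494); scaling to 100 gives 51.86 : 100.00 : 77.12 : 29.74 : 5.73 : 0.44.

51.86 : 100.00 : 77.12 : 29.74 : 5.73 : 0.44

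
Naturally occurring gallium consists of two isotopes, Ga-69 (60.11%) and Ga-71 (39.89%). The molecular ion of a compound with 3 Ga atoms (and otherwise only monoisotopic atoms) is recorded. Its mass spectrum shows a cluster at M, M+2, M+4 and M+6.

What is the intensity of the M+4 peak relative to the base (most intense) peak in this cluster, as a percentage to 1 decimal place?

Term probabilities: M 0.2172, M+2 0.4324, M+4 0.2869, M+6 0.0635. Base peak = M+2.
P(M+2) = C(3,1) × 0.6011^2 × 0.3989^1 = 3 × 0.36132121 × 0.3989 = 0.432393 (base)
P(M+4) = C(3,2) × 0.6011^1 × 0.3989^2 = 3 × 0.6011 × 0.15912121 = 0.286943
Relative intensity = 0.286943 / 0.432393 × 100 = 66.4

66.4%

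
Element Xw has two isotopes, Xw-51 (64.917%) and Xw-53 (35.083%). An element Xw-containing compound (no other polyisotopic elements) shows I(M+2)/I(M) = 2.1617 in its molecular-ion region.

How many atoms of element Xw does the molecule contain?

The M+2/M ratio from n Xw atoms is n · q/p = n · 0.35083/0.64917.
n = 2.1617 × 0.64917/0.35083 = 4.00 ≈ 4

4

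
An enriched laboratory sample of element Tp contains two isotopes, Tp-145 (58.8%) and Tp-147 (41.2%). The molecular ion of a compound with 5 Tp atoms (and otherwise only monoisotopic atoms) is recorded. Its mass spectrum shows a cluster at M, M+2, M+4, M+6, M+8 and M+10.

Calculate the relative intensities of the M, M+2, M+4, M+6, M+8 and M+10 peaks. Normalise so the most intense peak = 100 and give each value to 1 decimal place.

The 5 Tp atoms are independent, so intensities follow the terms of (0.588 + 0.412)^5.
P(M) = 0.588^5 = 0.070289
P(M+2) = 5 × 0.588^4 × 0.412^1 = 0.246250
P(M+4) = 10 × 0.588^3 × 0.412^2 = 0.345085
P(M+6) = 10 × 0.588^2 × 0.412^3 = 0.241794
P(M+8) = 5 × 0.588^1 × 0.412^4 = 0.084710
P(M+10) = 0.412^5 = 0.011871
The M+4 peak is largest (0.345085); scaling to 100 gives 20.4 : 71.4 : 100.0 : 70.1 : 24.5 : 3.4.

20.4 : 71.4 : 100.0 : 70.1 : 24.5 : 3.4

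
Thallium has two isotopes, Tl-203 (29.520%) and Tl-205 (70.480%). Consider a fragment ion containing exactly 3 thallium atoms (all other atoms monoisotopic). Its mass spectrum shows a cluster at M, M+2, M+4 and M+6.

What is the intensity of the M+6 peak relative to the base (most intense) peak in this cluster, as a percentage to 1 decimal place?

(0.29520 + 0.70480)^3 gives M 0.0257, M+2 0.1843, M+4 0.4399, M+6 0.3501; the largest is M+4.
P(M+4) = C(3,2) × 0.29520^1 × 0.70480^2 = 3 × 0.2952 × 0.49674304 = 0.439916 (base)
P(M+6) = C(3,3) × 0.29520^0 × 0.70480^3 = 1 × 1.0000 × 0.35010449 = 0.350104
Relative intensity = 0.350104 / 0.439916 × 100 = 79.6

79.6%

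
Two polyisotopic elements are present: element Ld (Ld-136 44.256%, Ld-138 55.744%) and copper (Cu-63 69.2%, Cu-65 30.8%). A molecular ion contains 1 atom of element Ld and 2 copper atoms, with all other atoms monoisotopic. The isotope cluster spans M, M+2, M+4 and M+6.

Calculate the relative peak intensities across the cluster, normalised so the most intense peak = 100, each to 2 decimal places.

46.52 : 100.00 : 61.37 : 11.61

Element Ld pattern (n=1): 0.44256 : 0.55744
Copper pattern (n=2): 0.478864 : 0.426272 : 0.094864
Convolve the two distributions (both contribute in 2-u steps):
  M: 0.44256×0.478864 = 0.211926
  M+2: 0.44256×0.426272 + 0.55744×0.478864 = 0.455589
  M+4: 0.44256×0.094864 + 0.55744×0.426272 = 0.279604
  M+6: 0.55744×0.094864 = 0.052881
Scale to base peak (0.455589) = 100: 46.52 : 100.00 : 61.37 : 11.61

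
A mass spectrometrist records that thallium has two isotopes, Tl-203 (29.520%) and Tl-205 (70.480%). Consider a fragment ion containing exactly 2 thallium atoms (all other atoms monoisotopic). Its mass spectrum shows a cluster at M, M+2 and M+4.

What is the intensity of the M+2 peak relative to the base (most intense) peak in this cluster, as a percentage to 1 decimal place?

83.8%

Term probabilities: M 0.0871, M+2 0.4161, M+4 0.4967. Base peak = M+4.
P(M+4) = C(2,2) × 0.29520^0 × 0.70480^2 = 1 × 1.0000 × 0.49674304 = 0.496743 (base)
P(M+2) = C(2,1) × 0.29520^1 × 0.70480^1 = 2 × 0.2952 × 0.7048 = 0.416114
Relative intensity = 0.416114 / 0.496743 × 100 = 83.8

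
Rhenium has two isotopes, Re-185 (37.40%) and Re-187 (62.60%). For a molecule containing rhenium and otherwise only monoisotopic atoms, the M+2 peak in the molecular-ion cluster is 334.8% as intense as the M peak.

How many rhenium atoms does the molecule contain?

With n Re atoms, P(M+2)/P(M) = C(n,1)·p^(n−1)q / p^n = n·q/p = n · 0.6260/0.3740.
n = 3.348 × 0.3740/0.6260 = 2.00 ≈ 2

2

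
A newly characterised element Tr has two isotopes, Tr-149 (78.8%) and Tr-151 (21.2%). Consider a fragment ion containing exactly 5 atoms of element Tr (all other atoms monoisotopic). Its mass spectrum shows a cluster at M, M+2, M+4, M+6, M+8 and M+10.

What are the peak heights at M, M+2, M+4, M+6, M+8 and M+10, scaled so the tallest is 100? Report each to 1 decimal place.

74.3 : 100.0 : 53.8 : 14.5 : 1.9 : 0.1

The 5 Tr atoms are independent, so intensities follow the terms of (0.788 + 0.212)^5.
P(M) = 0.788^5 = 0.303830
P(M+2) = 5 × 0.788^4 × 0.212^1 = 0.408706
P(M+4) = 10 × 0.788^3 × 0.212^2 = 0.219913
P(M+6) = 10 × 0.788^2 × 0.212^3 = 0.059164
P(M+8) = 5 × 0.788^1 × 0.212^4 = 0.007959
P(M+10) = 0.212^5 = 0.000428
The M+2 peak is largest (0.408706); scaling to 100 gives 74.3 : 100.0 : 53.8 : 14.5 : 1.9 : 0.1.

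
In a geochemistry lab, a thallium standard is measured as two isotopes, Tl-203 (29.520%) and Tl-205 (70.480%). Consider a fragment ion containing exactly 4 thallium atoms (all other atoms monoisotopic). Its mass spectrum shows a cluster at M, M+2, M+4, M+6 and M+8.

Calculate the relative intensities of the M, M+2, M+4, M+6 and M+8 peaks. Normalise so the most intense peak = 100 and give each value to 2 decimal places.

1.84 : 17.54 : 62.83 : 100.00 : 59.69

The 4 Tl atoms are independent, so intensities follow the terms of (0.29520 + 0.70480)^4.
P(M) = 0.29520^4 = 0.007594
P(M+2) = 4 × 0.29520^3 × 0.70480^1 = 0.072523
P(M+4) = 6 × 0.29520^2 × 0.70480^2 = 0.259726
P(M+6) = 4 × 0.29520^1 × 0.70480^3 = 0.413403
P(M+8) = 0.70480^4 = 0.246754
The M+6 peak is largest (0.413403); scaling to 100 gives 1.84 : 17.54 : 62.83 : 100.00 : 59.69.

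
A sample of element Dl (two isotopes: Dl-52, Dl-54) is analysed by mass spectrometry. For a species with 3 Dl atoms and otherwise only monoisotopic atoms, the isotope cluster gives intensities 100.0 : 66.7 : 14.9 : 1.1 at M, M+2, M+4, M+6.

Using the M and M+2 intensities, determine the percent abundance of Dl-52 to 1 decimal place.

Let p = fractional abundance of Dl-52. I(M+2)/I(M) = [C(3,1)·p^2·(1−p)] / p^3 = 3·(1−p)/p = 66.7/100.0 = 0.6670
(1−p)/p = 0.6670/3 = 0.2223  ⇒  p = 1/(1 + 0.2223) = 0.8181
Dl-52: 81.8%, Dl-54: 18.2%.

81.8%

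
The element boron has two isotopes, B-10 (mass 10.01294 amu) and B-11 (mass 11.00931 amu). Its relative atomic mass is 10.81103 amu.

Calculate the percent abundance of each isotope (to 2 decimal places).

Let x be the fractional abundance of B-10; then B-11 has abundance 1 − x.
10.01294·x + 11.00931·(1 − x) = 10.81103
(10.01294 − 11.00931)·x = 10.81103 − 11.00931
x = -0.19828 / -0.99637 = 0.19900 → 19.90% B-10, 80.10% B-11.

B-10: 19.90%, B-11: 80.10%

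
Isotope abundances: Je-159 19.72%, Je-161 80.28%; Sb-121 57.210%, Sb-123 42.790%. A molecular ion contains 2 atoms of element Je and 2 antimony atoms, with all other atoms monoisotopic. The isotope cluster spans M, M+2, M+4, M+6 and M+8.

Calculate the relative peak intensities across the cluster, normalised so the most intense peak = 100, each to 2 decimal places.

3.41 : 32.84 : 99.88 : 100.00 : 31.59

Element Je pattern (n=2): 0.03888784 : 0.31662432 : 0.64448784
Antimony pattern (n=2): 0.32729841 : 0.48960318 : 0.18309841
Convolve the two distributions (both contribute in 2-u steps):
  M: 0.03888784×0.32729841 = 0.012728
  M+2: 0.03888784×0.48960318 + 0.31662432×0.32729841 = 0.122670
  M+4: 0.03888784×0.18309841 + 0.31662432×0.48960318 + 0.64448784×0.32729841 = 0.373080
  M+6: 0.31662432×0.18309841 + 0.64448784×0.48960318 = 0.373517
  M+8: 0.64448784×0.18309841 = 0.118005
Scale to base peak (0.373517) = 100: 3.41 : 32.84 : 99.88 : 100.00 : 31.59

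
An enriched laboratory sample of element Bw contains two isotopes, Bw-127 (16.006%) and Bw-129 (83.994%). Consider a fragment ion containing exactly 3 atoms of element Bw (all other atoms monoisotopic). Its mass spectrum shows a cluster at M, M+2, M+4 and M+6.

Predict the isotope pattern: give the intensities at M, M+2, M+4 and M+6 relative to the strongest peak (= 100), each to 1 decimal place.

The 3 Bw atoms are independent, so intensities follow the terms of (0.16006 + 0.83994)^3.
P(M) = 0.16006^3 = 0.004101
P(M+2) = 3 × 0.16006^2 × 0.83994^1 = 0.064556
P(M+4) = 3 × 0.16006^1 × 0.83994^2 = 0.338767
P(M+6) = 0.83994^3 = 0.592577
The M+6 peak is largest (0.592577); scaling to 100 gives 0.7 : 10.9 : 57.2 : 100.0.

0.7 : 10.9 : 57.2 : 100.0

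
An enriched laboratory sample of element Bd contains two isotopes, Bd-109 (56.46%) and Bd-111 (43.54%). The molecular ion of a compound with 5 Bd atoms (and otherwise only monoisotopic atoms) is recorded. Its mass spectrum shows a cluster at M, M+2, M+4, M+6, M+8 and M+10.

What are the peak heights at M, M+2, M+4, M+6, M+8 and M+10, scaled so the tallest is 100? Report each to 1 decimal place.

Each Bd atom is independently Bd-109 (p = 0.5646) or Bd-111 (q = 0.4354); the cluster is the binomial expansion (p + q)^5.
P(M) = 0.5646^5 = 0.057373
P(M+2) = 5 × 0.5646^4 × 0.4354^1 = 0.221219
P(M+4) = 10 × 0.5646^3 × 0.4354^2 = 0.341192
P(M+6) = 10 × 0.5646^2 × 0.4354^3 = 0.263116
P(M+8) = 5 × 0.5646^1 × 0.4354^4 = 0.101453
P(M+10) = 0.4354^5 = 0.015647
The M+4 peak is largest (0.341192); scaling to 100 gives 16.8 : 64.8 : 100.0 : 77.1 : 29.7 : 4.6.

16.8 : 64.8 : 100.0 : 77.1 : 29.7 : 4.6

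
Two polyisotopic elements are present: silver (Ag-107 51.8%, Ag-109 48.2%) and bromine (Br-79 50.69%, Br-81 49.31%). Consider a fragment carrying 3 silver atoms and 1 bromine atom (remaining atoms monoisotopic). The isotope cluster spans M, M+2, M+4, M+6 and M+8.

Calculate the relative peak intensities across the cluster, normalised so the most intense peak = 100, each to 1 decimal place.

Silver pattern (n=3): 0.13899183 : 0.3879965 : 0.3610315 : 0.11198017
Bromine pattern (n=1): 0.5069 : 0.4931
Convolve the two distributions (both contribute in 2-u steps):
  M: 0.13899183×0.5069 = 0.070455
  M+2: 0.13899183×0.4931 + 0.3879965×0.5069 = 0.265212
  M+4: 0.3879965×0.4931 + 0.3610315×0.5069 = 0.374328
  M+6: 0.3610315×0.4931 + 0.11198017×0.5069 = 0.234787
  M+8: 0.11198017×0.4931 = 0.055217
Scale to base peak (0.374328) = 100: 18.8 : 70.9 : 100.0 : 62.7 : 14.8

18.8 : 70.9 : 100.0 : 62.7 : 14.8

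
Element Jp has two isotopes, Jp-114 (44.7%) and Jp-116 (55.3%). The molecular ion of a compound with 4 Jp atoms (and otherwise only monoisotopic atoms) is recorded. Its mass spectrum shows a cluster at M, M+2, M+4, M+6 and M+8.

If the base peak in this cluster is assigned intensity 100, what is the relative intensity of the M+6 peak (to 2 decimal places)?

82.48

Term probabilities: M 0.0399, M+2 0.1976, M+4 0.3666, M+6 0.3024, M+8 0.0935. Base peak = M+4.
P(M+4) = C(4,2) × 0.447^2 × 0.553^2 = 6 × 0.199809 × 0.305809 = 0.366620 (base)
P(M+6) = C(4,3) × 0.447^1 × 0.553^3 = 4 × 0.4470 × 0.16911238 = 0.302373
Relative intensity = 0.302373 / 0.366620 × 100 = 82.48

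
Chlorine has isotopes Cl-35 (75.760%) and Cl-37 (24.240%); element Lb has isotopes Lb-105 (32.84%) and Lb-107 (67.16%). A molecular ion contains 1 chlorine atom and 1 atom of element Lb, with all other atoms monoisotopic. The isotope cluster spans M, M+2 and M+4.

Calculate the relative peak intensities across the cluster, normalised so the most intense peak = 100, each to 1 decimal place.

42.3 : 100.0 : 27.7

Chlorine pattern (n=1): 0.7576 : 0.2424
Element Lb pattern (n=1): 0.3284 : 0.6716
Convolve the two distributions (both contribute in 2-u steps):
  M: 0.7576×0.3284 = 0.248796
  M+2: 0.7576×0.6716 + 0.2424×0.3284 = 0.588408
  M+4: 0.2424×0.6716 = 0.162796
Scale to base peak (0.588408) = 100: 42.3 : 100.0 : 27.7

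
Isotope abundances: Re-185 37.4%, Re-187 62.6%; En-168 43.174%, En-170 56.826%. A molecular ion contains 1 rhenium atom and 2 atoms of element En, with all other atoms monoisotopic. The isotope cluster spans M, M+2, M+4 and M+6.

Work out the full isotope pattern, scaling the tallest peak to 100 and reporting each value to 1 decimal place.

16.3 : 70.2 : 100.0 : 47.2

Rhenium pattern (n=1): 0.3740 : 0.6260
Element En pattern (n=2): 0.18639943 : 0.49068114 : 0.32291943
Convolve the two distributions (both contribute in 2-u steps):
  M: 0.3740×0.18639943 = 0.069713
  M+2: 0.3740×0.49068114 + 0.6260×0.18639943 = 0.300201
  M+4: 0.3740×0.32291943 + 0.6260×0.49068114 = 0.427938
  M+6: 0.6260×0.32291943 = 0.202148
Scale to base peak (0.427938) = 100: 16.3 : 70.2 : 100.0 : 47.2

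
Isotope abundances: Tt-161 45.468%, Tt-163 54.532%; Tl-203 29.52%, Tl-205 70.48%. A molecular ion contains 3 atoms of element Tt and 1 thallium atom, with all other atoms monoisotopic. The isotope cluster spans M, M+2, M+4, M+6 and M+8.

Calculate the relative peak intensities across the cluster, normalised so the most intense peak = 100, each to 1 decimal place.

Element Tt pattern (n=3): 0.09399777 : 0.33820839 : 0.4056299 : 0.16216394
Thallium pattern (n=1): 0.2952 : 0.7048
Convolve the two distributions (both contribute in 2-u steps):
  M: 0.09399777×0.2952 = 0.027748
  M+2: 0.09399777×0.7048 + 0.33820839×0.2952 = 0.166089
  M+4: 0.33820839×0.7048 + 0.4056299×0.2952 = 0.358111
  M+6: 0.4056299×0.7048 + 0.16216394×0.2952 = 0.333759
  M+8: 0.16216394×0.7048 = 0.114293
Scale to base peak (0.358111) = 100: 7.7 : 46.4 : 100.0 : 93.2 : 31.9

7.7 : 46.4 : 100.0 : 93.2 : 31.9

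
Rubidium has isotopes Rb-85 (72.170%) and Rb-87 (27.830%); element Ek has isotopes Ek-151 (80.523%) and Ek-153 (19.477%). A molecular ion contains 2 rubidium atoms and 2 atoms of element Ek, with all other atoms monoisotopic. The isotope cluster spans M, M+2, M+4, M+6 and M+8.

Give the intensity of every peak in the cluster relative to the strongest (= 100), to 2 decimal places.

Rubidium pattern (n=2): 0.52085089 : 0.40169822 : 0.07745089
Element Ek pattern (n=2): 0.64839535 : 0.31366929 : 0.03793535
Convolve the two distributions (both contribute in 2-u steps):
  M: 0.52085089×0.64839535 = 0.337717
  M+2: 0.52085089×0.31366929 + 0.40169822×0.64839535 = 0.423834
  M+4: 0.52085089×0.03793535 + 0.40169822×0.31366929 + 0.07745089×0.64839535 = 0.195978
  M+6: 0.40169822×0.03793535 + 0.07745089×0.31366929 = 0.039533
  M+8: 0.07745089×0.03793535 = 0.002938
Scale to base peak (0.423834) = 100: 79.68 : 100.00 : 46.24 : 9.33 : 0.69

79.68 : 100.00 : 46.24 : 9.33 : 0.69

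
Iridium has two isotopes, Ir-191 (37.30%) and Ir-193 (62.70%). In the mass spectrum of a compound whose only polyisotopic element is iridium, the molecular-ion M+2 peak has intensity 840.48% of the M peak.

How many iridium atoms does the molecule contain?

The M+2/M ratio from n Ir atoms is n · q/p = n · 0.6270/0.3730.
n = 8.4048 × 0.3730/0.6270 = 5.00 ≈ 5

5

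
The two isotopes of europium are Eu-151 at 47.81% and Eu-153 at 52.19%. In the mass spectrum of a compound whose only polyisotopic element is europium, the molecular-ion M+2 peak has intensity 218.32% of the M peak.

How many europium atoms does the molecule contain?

For n independent Eu atoms, I(M+2)/I(M) = n · (abundance Eu-153) / (abundance Eu-151) = n · 0.5219/0.4781.
n = 2.1832 × 0.4781/0.5219 = 2.00 ≈ 2

2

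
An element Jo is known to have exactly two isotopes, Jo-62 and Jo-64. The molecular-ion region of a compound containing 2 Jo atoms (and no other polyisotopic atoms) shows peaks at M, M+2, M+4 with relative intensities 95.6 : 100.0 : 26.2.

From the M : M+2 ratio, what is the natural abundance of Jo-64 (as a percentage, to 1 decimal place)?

34.3%

Write p for the Jo-62 fraction. I(M+2)/I(M) = [C(2,1)·p^1·(1−p)] / p^2 = 2·(1−p)/p = 100.0/95.6 = 1.0460
(1−p)/p = 1.0460/2 = 0.5230  ⇒  p = 1/(1 + 0.5230) = 0.6566
Jo-62: 65.7%, Jo-64: 34.3%.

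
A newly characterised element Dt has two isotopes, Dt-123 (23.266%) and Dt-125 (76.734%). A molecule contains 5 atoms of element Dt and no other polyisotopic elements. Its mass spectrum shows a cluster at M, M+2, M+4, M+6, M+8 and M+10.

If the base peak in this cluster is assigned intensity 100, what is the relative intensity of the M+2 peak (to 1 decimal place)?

2.8

Binomial terms of (0.23266 + 0.76734)^5: M 0.0007, M+2 0.0112, M+4 0.0742, M+6 0.2446, M+8 0.4033, M+10 0.2660 → M+8 is the base peak.
P(M+8) = C(5,4) × 0.23266^1 × 0.76734^4 = 5 × 0.23266 × 0.34669801 = 0.403314 (base)
P(M+2) = C(5,1) × 0.23266^4 × 0.76734^1 = 5 × 0.00293013 × 0.76734 = 0.011242
Relative intensity = 0.011242 / 0.403314 × 100 = 2.8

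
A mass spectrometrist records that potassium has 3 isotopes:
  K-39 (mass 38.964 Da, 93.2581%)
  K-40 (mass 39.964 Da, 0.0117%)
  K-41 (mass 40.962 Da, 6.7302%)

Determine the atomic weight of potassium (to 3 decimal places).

Weight each isotope mass by its fractional abundance: 0.932581 × 38.964 + 0.000117 × 39.964 + 0.067302 × 40.962
= 36.3371 + 0.0047 + 2.7568 = 39.0986 Da

39.099 Da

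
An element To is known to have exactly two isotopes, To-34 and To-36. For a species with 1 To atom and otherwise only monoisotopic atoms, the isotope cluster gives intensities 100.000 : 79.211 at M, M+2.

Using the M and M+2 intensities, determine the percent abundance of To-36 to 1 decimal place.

If p is the fraction of To that is To-34, then I(M+2)/I(M) = [C(1,1)·p^0·(1−p)] / p^1 = 1·(1−p)/p = 79.211/100.000 = 0.7921
(1−p)/p = 0.7921/1 = 0.7921  ⇒  p = 1/(1 + 0.7921) = 0.5580
To-34: 55.8%, To-36: 44.2%.

44.2%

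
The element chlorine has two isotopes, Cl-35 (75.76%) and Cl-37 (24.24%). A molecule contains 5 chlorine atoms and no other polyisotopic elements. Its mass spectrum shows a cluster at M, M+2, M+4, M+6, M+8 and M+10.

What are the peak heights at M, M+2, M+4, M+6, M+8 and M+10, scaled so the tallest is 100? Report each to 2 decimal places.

The 5 Cl atoms are independent, so intensities follow the terms of (0.7576 + 0.2424)^5.
P(M) = 0.7576^5 = 0.249574
P(M+2) = 5 × 0.7576^4 × 0.2424^1 = 0.399266
P(M+4) = 10 × 0.7576^3 × 0.2424^2 = 0.255497
P(M+6) = 10 × 0.7576^2 × 0.2424^3 = 0.081748
P(M+8) = 5 × 0.7576^1 × 0.2424^4 = 0.013078
P(M+10) = 0.2424^5 = 0.000837
The M+2 peak is largest (0.399266); scaling to 100 gives 62.51 : 100.00 : 63.99 : 20.47 : 3.28 : 0.21.

62.51 : 100.00 : 63.99 : 20.47 : 3.28 : 0.21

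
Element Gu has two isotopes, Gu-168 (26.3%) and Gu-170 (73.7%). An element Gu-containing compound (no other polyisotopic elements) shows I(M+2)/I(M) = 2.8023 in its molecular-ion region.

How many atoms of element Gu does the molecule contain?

With n Gu atoms, P(M+2)/P(M) = C(n,1)·p^(n−1)q / p^n = n·q/p = n · 0.737/0.263.
n = 2.8023 × 0.263/0.737 = 1.00 ≈ 1

1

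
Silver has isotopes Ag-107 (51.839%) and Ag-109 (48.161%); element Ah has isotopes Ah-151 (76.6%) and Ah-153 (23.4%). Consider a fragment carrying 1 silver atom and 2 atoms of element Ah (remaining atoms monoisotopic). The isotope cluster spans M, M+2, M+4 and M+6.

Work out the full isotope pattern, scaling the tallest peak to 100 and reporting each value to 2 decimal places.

64.93 : 100.00 : 42.92 : 5.63

Silver pattern (n=1): 0.51839 : 0.48161
Element Ah pattern (n=2): 0.586756 : 0.358488 : 0.054756
Convolve the two distributions (both contribute in 2-u steps):
  M: 0.51839×0.586756 = 0.304168
  M+2: 0.51839×0.358488 + 0.48161×0.586756 = 0.468424
  M+4: 0.51839×0.054756 + 0.48161×0.358488 = 0.201036
  M+6: 0.48161×0.054756 = 0.026371
Scale to base peak (0.468424) = 100: 64.93 : 100.00 : 42.92 : 5.63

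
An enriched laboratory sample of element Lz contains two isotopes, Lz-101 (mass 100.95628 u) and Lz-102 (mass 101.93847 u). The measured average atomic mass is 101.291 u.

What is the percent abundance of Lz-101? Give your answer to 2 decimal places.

65.92%

Writing the weighted mean with unknown fraction x of Lz-101:
100.95628·x + 101.93847·(1 − x) = 101.291
(100.95628 − 101.93847)·x = 101.291 − 101.93847
x = -0.64747 / -0.98219 = 0.65921 → 65.92% Lz-101, 34.08% Lz-102.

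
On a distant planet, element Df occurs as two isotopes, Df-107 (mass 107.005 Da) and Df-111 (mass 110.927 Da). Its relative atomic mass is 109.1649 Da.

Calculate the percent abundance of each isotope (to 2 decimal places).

Writing the weighted mean with unknown fraction x of Df-107:
107.005·x + 110.927·(1 − x) = 109.1649
(107.005 − 110.927)·x = 109.1649 − 110.927
x = -1.7621 / -3.922 = 0.44929 → 44.93% Df-107, 55.07% Df-111.

Df-107: 44.93%, Df-111: 55.07%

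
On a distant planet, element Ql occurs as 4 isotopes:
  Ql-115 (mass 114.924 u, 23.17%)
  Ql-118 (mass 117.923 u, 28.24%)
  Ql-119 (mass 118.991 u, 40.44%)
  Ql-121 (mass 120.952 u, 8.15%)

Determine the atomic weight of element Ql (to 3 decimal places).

Average mass = Σ (abundance × isotope mass) = 0.2317 × 114.924 + 0.2824 × 117.923 + 0.4044 × 118.991 + 0.0815 × 120.952
= 26.6279 + 33.3015 + 48.1200 + 9.8576 = 117.9070 u

117.907 u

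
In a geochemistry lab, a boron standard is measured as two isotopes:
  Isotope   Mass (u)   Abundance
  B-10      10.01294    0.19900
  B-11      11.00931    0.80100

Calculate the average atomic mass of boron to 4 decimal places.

10.8110 u

The abundance-weighted mean is 0.19900 × 10.01294 + 0.80100 × 11.00931
= 1.992575 + 8.818457 = 10.811032 u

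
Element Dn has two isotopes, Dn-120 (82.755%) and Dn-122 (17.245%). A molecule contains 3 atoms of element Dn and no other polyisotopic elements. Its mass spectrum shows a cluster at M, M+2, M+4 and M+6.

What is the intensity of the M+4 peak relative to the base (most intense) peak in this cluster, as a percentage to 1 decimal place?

Term probabilities: M 0.5667, M+2 0.3543, M+4 0.0738, M+6 0.0051. Base peak = M.
P(M) = C(3,0) × 0.82755^3 × 0.17245^0 = 1 × 0.56673852 × 1.0000 = 0.566739 (base)
P(M+4) = C(3,2) × 0.82755^1 × 0.17245^2 = 3 × 0.82755 × 0.029739 = 0.073832
Relative intensity = 0.073832 / 0.566739 × 100 = 13.0

13.0%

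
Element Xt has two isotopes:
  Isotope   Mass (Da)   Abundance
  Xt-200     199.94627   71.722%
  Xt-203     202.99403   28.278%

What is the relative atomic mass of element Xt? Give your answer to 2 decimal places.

200.81 Da

The abundance-weighted mean is 0.71722 × 199.94627 + 0.28278 × 202.99403
= 143.405464 + 57.402652 = 200.808116 Da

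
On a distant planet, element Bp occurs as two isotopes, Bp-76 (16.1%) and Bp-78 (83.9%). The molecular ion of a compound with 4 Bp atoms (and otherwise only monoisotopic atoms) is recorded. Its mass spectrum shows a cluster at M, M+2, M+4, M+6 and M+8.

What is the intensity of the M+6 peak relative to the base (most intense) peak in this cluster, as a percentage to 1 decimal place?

76.8%

(0.161 + 0.839)^4 gives M 0.0007, M+2 0.0140, M+4 0.1095, M+6 0.3803, M+8 0.4955; the largest is M+8.
P(M+8) = C(4,4) × 0.161^0 × 0.839^4 = 1 × 1.0000 × 0.49550477 = 0.495505 (base)
P(M+6) = C(4,3) × 0.161^1 × 0.839^3 = 4 × 0.1610 × 0.59058972 = 0.380340
Relative intensity = 0.380340 / 0.495505 × 100 = 76.8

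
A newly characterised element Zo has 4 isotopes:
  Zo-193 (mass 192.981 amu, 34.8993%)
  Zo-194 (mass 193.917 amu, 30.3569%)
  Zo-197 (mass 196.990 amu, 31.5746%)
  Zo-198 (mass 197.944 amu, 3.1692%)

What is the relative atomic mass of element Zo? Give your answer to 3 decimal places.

194.688 amu

Ar = Σ fᵢ·mᵢ = 0.348993 × 192.981 + 0.303569 × 193.917 + 0.315746 × 196.990 + 0.031692 × 197.944
= 67.3490 + 58.8672 + 62.1988 + 6.2732 = 194.6882 amu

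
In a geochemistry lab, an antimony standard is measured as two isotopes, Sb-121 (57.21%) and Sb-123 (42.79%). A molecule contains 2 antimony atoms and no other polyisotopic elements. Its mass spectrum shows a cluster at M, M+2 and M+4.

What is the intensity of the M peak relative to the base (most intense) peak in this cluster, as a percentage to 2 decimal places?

66.85%

(0.5721 + 0.4279)^2 gives M 0.3273, M+2 0.4896, M+4 0.1831; the largest is M+2.
P(M+2) = C(2,1) × 0.5721^1 × 0.4279^1 = 2 × 0.5721 × 0.4279 = 0.489603 (base)
P(M) = C(2,0) × 0.5721^2 × 0.4279^0 = 1 × 0.32729841 × 1.0000 = 0.327298
Relative intensity = 0.327298 / 0.489603 × 100 = 66.85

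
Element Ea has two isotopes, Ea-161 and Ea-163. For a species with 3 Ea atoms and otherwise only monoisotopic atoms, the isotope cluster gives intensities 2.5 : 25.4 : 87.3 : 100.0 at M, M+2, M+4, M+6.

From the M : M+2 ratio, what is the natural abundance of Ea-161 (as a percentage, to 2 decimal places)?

Let p = fractional abundance of Ea-161. I(M+2)/I(M) = [C(3,1)·p^2·(1−p)] / p^3 = 3·(1−p)/p = 25.4/2.5 = 10.1600
(1−p)/p = 10.1600/3 = 3.3867  ⇒  p = 1/(1 + 3.3867) = 0.2280
Ea-161: 22.80%, Ea-163: 77.20%.

22.80%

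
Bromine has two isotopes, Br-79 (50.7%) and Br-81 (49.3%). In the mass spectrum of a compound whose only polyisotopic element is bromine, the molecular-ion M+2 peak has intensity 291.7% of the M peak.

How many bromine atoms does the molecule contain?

3

For n independent Br atoms, I(M+2)/I(M) = n · (abundance Br-81) / (abundance Br-79) = n · 0.493/0.507.
n = 2.917 × 0.507/0.493 = 3.00 ≈ 3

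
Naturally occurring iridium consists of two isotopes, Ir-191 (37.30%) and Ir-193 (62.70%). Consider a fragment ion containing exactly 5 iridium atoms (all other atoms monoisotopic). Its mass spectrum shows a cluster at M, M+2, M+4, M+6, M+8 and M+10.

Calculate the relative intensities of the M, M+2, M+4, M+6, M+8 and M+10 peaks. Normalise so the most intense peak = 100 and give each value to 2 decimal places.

The 5 Ir atoms are independent, so intensities follow the terms of (0.3730 + 0.6270)^5.
P(M) = 0.3730^5 = 0.007220
P(M+2) = 5 × 0.3730^4 × 0.6270^1 = 0.060684
P(M+4) = 10 × 0.3730^3 × 0.6270^2 = 0.204015
P(M+6) = 10 × 0.3730^2 × 0.6270^3 = 0.342942
P(M+8) = 5 × 0.3730^1 × 0.6270^4 = 0.288237
P(M+10) = 0.6270^5 = 0.096903
The M+6 peak is largest (0.342942); scaling to 100 gives 2.11 : 17.70 : 59.49 : 100.00 : 84.05 : 28.26.

2.11 : 17.70 : 59.49 : 100.00 : 84.05 : 28.26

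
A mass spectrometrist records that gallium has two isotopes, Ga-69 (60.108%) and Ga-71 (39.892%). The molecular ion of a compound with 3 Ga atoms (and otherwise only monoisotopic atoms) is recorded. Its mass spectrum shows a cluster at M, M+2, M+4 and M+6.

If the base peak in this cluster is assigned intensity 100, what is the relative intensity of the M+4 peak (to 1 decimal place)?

(0.60108 + 0.39892)^3 gives M 0.2172, M+2 0.4324, M+4 0.2870, M+6 0.0635; the largest is M+2.
P(M+2) = C(3,1) × 0.60108^2 × 0.39892^1 = 3 × 0.36129717 × 0.39892 = 0.432386 (base)
P(M+4) = C(3,2) × 0.60108^1 × 0.39892^2 = 3 × 0.60108 × 0.15913717 = 0.286963
Relative intensity = 0.286963 / 0.432386 × 100 = 66.4

66.4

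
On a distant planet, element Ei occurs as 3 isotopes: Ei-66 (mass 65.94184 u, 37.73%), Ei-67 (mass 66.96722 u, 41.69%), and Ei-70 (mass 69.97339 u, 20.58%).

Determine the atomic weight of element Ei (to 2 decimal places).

67.20 u

Weight each isotope mass by its fractional abundance: 0.3773 × 65.94184 + 0.4169 × 66.96722 + 0.2058 × 69.97339
= 24.879856 + 27.918634 + 14.400524 = 67.199014 u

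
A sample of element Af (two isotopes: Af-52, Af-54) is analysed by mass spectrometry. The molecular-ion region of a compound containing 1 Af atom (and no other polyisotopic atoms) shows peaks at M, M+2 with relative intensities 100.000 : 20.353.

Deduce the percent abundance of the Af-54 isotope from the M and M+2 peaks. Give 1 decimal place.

16.9%

If p is the fraction of Af that is Af-52, then I(M+2)/I(M) = [C(1,1)·p^0·(1−p)] / p^1 = 1·(1−p)/p = 20.353/100.000 = 0.2035
(1−p)/p = 0.2035/1 = 0.2035  ⇒  p = 1/(1 + 0.2035) = 0.8309
Af-52: 83.1%, Af-54: 16.9%.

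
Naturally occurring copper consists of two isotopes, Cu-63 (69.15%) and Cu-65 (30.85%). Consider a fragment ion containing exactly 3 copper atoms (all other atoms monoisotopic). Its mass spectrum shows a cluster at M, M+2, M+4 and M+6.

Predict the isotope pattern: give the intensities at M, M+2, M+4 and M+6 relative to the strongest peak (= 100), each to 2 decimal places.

The 3 Cu atoms are independent, so intensities follow the terms of (0.6915 + 0.3085)^3.
P(M) = 0.6915^3 = 0.330656
P(M+2) = 3 × 0.6915^2 × 0.3085^1 = 0.442548
P(M+4) = 3 × 0.6915^1 × 0.3085^2 = 0.197435
P(M+6) = 0.3085^3 = 0.029361
The M+2 peak is largest (0.442548); scaling to 100 gives 74.72 : 100.00 : 44.61 : 6.63.

74.72 : 100.00 : 44.61 : 6.63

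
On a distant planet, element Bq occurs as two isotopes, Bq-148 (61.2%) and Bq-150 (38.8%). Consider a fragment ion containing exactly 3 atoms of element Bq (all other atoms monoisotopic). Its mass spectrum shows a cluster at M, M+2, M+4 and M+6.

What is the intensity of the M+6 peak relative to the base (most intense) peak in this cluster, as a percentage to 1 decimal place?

13.4%

(0.612 + 0.388)^3 gives M 0.2292, M+2 0.4360, M+4 0.2764, M+6 0.0584; the largest is M+2.
P(M+2) = C(3,1) × 0.612^2 × 0.388^1 = 3 × 0.374544 × 0.3880 = 0.435969 (base)
P(M+6) = C(3,3) × 0.612^0 × 0.388^3 = 1 × 1.0000 × 0.05841107 = 0.058411
Relative intensity = 0.058411 / 0.435969 × 100 = 13.4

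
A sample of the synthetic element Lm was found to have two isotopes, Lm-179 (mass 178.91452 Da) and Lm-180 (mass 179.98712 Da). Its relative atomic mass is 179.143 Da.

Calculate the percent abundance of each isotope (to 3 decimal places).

Writing the weighted mean with unknown fraction x of Lm-179:
178.91452·x + 179.98712·(1 − x) = 179.143
(178.91452 − 179.98712)·x = 179.143 − 179.98712
x = -0.84412 / -1.07260 = 0.78698 → 78.698% Lm-179, 21.302% Lm-180.

Lm-179: 78.698%, Lm-180: 21.302%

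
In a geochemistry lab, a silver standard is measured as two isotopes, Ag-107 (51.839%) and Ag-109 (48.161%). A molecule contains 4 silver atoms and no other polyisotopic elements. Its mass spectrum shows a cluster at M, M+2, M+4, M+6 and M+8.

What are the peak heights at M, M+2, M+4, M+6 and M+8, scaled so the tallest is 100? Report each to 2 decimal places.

19.31 : 71.76 : 100.00 : 61.94 : 14.39

Expanding (0.51839 + 0.48161)^4:
P(M) = 0.51839^4 = 0.072215
P(M+2) = 4 × 0.51839^3 × 0.48161^1 = 0.268365
P(M+4) = 6 × 0.51839^2 × 0.48161^2 = 0.373986
P(M+6) = 4 × 0.51839^1 × 0.48161^3 = 0.231634
P(M+8) = 0.48161^4 = 0.053800
The M+4 peak is largest (0.373986); scaling to 100 gives 19.31 : 71.76 : 100.00 : 61.94 : 14.39.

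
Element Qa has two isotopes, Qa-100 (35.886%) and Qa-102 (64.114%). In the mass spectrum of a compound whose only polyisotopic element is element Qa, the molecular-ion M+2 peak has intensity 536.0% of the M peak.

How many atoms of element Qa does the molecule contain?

With n Qa atoms, P(M+2)/P(M) = C(n,1)·p^(n−1)q / p^n = n·q/p = n · 0.64114/0.35886.
n = 5.360 × 0.35886/0.64114 = 3.00 ≈ 3

3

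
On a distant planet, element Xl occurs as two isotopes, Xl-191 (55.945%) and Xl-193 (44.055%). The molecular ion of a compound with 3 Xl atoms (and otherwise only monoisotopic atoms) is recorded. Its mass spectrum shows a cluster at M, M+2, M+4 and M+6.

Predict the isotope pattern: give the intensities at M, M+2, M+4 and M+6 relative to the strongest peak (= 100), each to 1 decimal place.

42.3 : 100.0 : 78.7 : 20.7

The 3 Xl atoms are independent, so intensities follow the terms of (0.55945 + 0.44055)^3.
P(M) = 0.55945^3 = 0.175099
P(M+2) = 3 × 0.55945^2 × 0.44055^1 = 0.413656
P(M+4) = 3 × 0.55945^1 × 0.44055^2 = 0.325741
P(M+6) = 0.44055^3 = 0.085504
The M+2 peak is largest (0.413656); scaling to 100 gives 42.3 : 100.0 : 78.7 : 20.7.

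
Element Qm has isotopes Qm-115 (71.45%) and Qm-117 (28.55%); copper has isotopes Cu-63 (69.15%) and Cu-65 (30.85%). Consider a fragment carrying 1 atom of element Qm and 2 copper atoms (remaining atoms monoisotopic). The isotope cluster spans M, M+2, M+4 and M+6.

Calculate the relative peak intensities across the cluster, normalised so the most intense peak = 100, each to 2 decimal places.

77.41 : 100.00 : 43.01 : 6.16

Element Qm pattern (n=1): 0.7145 : 0.2855
Copper pattern (n=2): 0.47817225 : 0.4266555 : 0.09517225
Convolve the two distributions (both contribute in 2-u steps):
  M: 0.7145×0.47817225 = 0.341654
  M+2: 0.7145×0.4266555 + 0.2855×0.47817225 = 0.441364
  M+4: 0.7145×0.09517225 + 0.2855×0.4266555 = 0.189811
  M+6: 0.2855×0.09517225 = 0.027172
Scale to base peak (0.441364) = 100: 77.41 : 100.00 : 43.01 : 6.16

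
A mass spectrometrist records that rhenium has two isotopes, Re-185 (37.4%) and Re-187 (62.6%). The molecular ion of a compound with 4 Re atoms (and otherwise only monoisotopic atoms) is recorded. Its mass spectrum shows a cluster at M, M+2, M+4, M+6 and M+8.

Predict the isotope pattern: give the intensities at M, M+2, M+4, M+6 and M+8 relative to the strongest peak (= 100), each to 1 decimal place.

5.3 : 35.7 : 89.6 : 100.0 : 41.8

The 4 Re atoms are independent, so intensities follow the terms of (0.374 + 0.626)^4.
P(M) = 0.374^4 = 0.019565
P(M+2) = 4 × 0.374^3 × 0.626^1 = 0.130993
P(M+4) = 6 × 0.374^2 × 0.626^2 = 0.328884
P(M+6) = 4 × 0.374^1 × 0.626^3 = 0.366990
P(M+8) = 0.626^4 = 0.153567
The M+6 peak is largest (0.366990); scaling to 100 gives 5.3 : 35.7 : 89.6 : 100.0 : 41.8.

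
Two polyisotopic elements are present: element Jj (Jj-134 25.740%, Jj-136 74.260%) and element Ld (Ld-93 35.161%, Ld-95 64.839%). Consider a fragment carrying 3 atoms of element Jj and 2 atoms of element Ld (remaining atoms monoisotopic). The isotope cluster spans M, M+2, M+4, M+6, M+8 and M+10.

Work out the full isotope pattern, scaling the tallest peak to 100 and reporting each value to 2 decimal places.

0.58 : 7.12 : 34.76 : 83.90 : 100.00 : 47.07

Element Jj pattern (n=3): 0.01705398 : 0.14760235 : 0.42583337 : 0.4095103
Element Ld pattern (n=2): 0.12362959 : 0.45596082 : 0.42040959
Convolve the two distributions (both contribute in 2-u steps):
  M: 0.01705398×0.12362959 = 0.002108
  M+2: 0.01705398×0.45596082 + 0.14760235×0.12362959 = 0.026024
  M+4: 0.01705398×0.42040959 + 0.14760235×0.45596082 + 0.42583337×0.12362959 = 0.127116
  M+6: 0.14760235×0.42040959 + 0.42583337×0.45596082 + 0.4095103×0.12362959 = 0.306844
  M+8: 0.42583337×0.42040959 + 0.4095103×0.45596082 = 0.365745
  M+10: 0.4095103×0.42040959 = 0.172162
Scale to base peak (0.365745) = 100: 0.58 : 7.12 : 34.76 : 83.90 : 100.00 : 47.07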